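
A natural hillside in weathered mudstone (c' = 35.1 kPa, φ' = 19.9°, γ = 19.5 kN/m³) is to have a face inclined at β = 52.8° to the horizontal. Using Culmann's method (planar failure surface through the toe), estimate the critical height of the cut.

Culmann's analysis gives the critical failure plane at α_cr = (β + φ')/2 = (52.8 + 19.9)/2 = 36.3°, and the critical height
H_c = (4c'/γ) · sinβ cosφ' / [1 − cos(β − φ')]
    = (4·35.1/19.5) · sin52.8°·cos19.9° / [1 − cos(32.9°)]
    = 7.200 · 0.7965·0.9403 / [1 − 0.8396]
    = 7.200 · 0.7490 / 0.1604
    = 33.62 m

H_c = 33.62 m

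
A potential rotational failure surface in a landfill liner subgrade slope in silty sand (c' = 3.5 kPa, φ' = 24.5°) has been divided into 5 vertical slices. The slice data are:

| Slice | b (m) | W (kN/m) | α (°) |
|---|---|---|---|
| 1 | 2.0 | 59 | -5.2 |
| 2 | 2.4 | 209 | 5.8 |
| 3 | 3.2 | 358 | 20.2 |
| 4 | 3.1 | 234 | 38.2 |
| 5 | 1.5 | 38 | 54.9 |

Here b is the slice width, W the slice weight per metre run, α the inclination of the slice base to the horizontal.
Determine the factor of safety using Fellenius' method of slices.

Ordinary method of slices: FS = Σ[c'·Δl_i + (W_i cosα_i)·tanφ'] / Σ W_i sinα_i, with Δl_i = b_i / cosα_i.
Slice 1: Δl = 2.0/cos(-5.2°) = 2.008 m; N'_1 = 59·cos(-5.2°) = 58.8; c'Δl = 7.03; W sinα = -5.3
Slice 2: Δl = 2.4/cos5.8° = 2.412 m; N'_2 = 209·cos5.8° = 207.9; c'Δl = 8.44; W sinα = 21.1
Slice 3: Δl = 3.2/cos20.2° = 3.410 m; N'_3 = 358·cos20.2° = 336.0; c'Δl = 11.93; W sinα = 123.6
Slice 4: Δl = 3.1/cos38.2° = 3.945 m; N'_4 = 234·cos38.2° = 183.9; c'Δl = 13.81; W sinα = 144.7
Slice 5: Δl = 1.5/cos54.9° = 2.609 m; N'_5 = 38·cos54.9° = 21.9; c'Δl = 9.13; W sinα = 31.1
Σc'Δl = 50.3 kN/m; ΣN' = 808.4 kN/m; ΣW sinα = 315.2 kN/m
Resisting = 50.3 + 808.4·tan24.5° = 50.3 + 368.4 = 418.8 kN/m
FS = 418.8 / 315.2 = 1.329

FS = 1.33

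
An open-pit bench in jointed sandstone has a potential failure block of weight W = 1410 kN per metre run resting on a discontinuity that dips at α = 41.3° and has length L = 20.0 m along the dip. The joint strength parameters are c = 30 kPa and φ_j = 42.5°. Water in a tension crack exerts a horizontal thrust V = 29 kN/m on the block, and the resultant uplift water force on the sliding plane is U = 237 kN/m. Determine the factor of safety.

Resolving the block weight along and normal to the plane and applying the Mohr–Coulomb strength on the joint:
N' = W cosα − U − V sinα = 1410·cos41.3° − 237 − 29·sin41.3° = 803.1 kN/m
Driving force T = W sinα + V cosα = 1410·sin41.3° + 29·cos41.3° = 952.4 kN/m
Resisting force R = c·L + N'·tanφ_j = 30·20.0 + 803.1·tan42.5° = 600.0 + 735.9 = 1335.9 kN/m
FS = R / T = 1335.9 / 952.4 = 1.403

FS = 1.40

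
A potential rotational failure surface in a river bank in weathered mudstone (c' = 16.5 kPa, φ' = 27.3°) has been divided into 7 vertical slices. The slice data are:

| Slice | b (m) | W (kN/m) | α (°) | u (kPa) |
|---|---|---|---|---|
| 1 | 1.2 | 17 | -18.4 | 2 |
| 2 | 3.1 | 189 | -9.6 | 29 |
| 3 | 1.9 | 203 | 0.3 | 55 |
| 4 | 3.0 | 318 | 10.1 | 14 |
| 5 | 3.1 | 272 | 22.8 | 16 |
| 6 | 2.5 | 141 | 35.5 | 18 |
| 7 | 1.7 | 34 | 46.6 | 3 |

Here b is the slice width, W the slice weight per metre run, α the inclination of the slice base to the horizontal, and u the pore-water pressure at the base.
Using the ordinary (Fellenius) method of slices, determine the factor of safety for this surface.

Ordinary method of slices: FS = Σ[c'·Δl_i + (W_i cosα_i − u_i·Δl_i)·tanφ'] / Σ W_i sinα_i, with Δl_i = b_i / cosα_i.
Slice 1: Δl = 1.2/cos(-18.4°) = 1.265 m; N'_1 = 17·cos(-18.4°) − 2·1.265 = 13.6; c'Δl = 20.87; W sinα = -5.4
Slice 2: Δl = 3.1/cos(-9.6°) = 3.144 m; N'_2 = 189·cos(-9.6°) − 29·3.144 = 95.2; c'Δl = 51.88; W sinα = -31.5
Slice 3: Δl = 1.9/cos0.3° = 1.900 m; N'_3 = 203·cos0.3° − 55·1.900 = 98.5; c'Δl = 31.35; W sinα = 1.1
Slice 4: Δl = 3.0/cos10.1° = 3.047 m; N'_4 = 318·cos10.1° − 14·3.047 = 270.4; c'Δl = 50.28; W sinα = 55.8
Slice 5: Δl = 3.1/cos22.8° = 3.363 m; N'_5 = 272·cos22.8° − 16·3.363 = 196.9; c'Δl = 55.49; W sinα = 105.4
Slice 6: Δl = 2.5/cos35.5° = 3.071 m; N'_6 = 141·cos35.5° − 18·3.071 = 59.5; c'Δl = 50.67; W sinα = 81.9
Slice 7: Δl = 1.7/cos46.6° = 2.474 m; N'_7 = 34·cos46.6° − 3·2.474 = 15.9; c'Δl = 40.82; W sinα = 24.7
Σc'Δl = 301.4 kN/m; ΣN' = 750.1 kN/m; ΣW sinα = 231.9 kN/m
Resisting = 301.4 + 750.1·tan27.3° = 301.4 + 387.1 = 688.5 kN/m
FS = 688.5 / 231.9 = 2.969

FS = 2.97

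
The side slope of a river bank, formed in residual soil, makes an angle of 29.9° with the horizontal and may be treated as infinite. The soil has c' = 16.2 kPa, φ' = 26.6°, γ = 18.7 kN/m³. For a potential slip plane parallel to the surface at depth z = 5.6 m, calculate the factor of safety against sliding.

FS = 1.23

For an infinite slope with a slip plane parallel to the surface (no pore pressure): FS = [c' + γz cos²β tanφ'] / [γz sinβ cosβ].
γz = 18.7·5.6 = 104.72 kN/m²
Numerator = 16.2 + 104.72·cos²29.9°·tan26.6° = 16.2 + 104.72·0.7515·0.5008 = 55.609 kPa
Denominator = 104.72·sin29.9°·cos29.9° = 104.72·0.4985·0.8669 = 45.253 kPa
FS = 55.609 / 45.253 = 1.229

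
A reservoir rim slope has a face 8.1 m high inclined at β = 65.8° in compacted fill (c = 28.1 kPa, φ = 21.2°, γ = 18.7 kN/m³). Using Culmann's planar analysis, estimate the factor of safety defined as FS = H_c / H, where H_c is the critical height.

FS = 2.19

H_c = (4c/γ) · sinβ cosφ / [1 − cos(β − φ)]
    = (4·28.1/18.7) · sin65.8°·cos21.2° / [1 − cos44.6°]
    = 6.011 · 0.8504 / 0.2880 = 17.75 m
FS = H_c / H = 17.75 / 8.1 = 2.191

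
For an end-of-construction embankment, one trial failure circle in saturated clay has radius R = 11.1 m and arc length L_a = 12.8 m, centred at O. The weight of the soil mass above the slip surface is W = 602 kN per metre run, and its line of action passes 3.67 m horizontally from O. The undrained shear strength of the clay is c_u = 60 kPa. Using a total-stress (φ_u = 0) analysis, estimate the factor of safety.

Taking moments about the centre O, the resisting moment is provided by the undrained shear strength acting along the arc:
M_R = c_u·L_a·R = 60·12.80·11.1 = 8524.8 kN·m/m
M_D = W·d = 602·3.67 = 2209.3 kN·m/m
FS = M_R / M_D = 8524.8 / 2209.3 = 3.859

FS = 3.86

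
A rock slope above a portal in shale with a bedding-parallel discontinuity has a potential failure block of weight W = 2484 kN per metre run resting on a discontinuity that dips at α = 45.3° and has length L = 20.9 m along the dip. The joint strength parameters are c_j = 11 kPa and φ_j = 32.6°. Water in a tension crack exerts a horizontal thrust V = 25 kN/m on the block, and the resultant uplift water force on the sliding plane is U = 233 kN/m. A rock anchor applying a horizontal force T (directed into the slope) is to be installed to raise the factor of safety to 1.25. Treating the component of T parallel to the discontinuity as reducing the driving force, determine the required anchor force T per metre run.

Resolving forces along and normal to the sliding plane, with the horizontal anchor force T adding T·sinα to the effective normal force and T·cosα acting up the plane against the driving force:
FS = [c_jL + (W cosα − U − V sinα + T sinα) tanφ_j] / [W sinα + V cosα − T cosα]
Without the anchor: N' = 1496.5 kN/m, driving T_d = 1783.2 kN/m, resisting R = 11·20.9 + 1496.5·tan32.6° = 1186.9 kN/m, FS = 0.67.
Setting FS = 1.25 and solving for T:
1.25·(1783.2 − T cos45.3°) = 1186.9 + T sin45.3°·tan32.6°
T·(sin45.3°·tan32.6° + 1.25·cos45.3°) = 1.25·1783.2 − 1186.9
T·(0.7108·0.6395 + 1.25·0.7034) = 2229.0 − 1186.9 = 1042.1
T·1.3338 = 1042.1
T = 781.3 kN/m

T = 781 kN/m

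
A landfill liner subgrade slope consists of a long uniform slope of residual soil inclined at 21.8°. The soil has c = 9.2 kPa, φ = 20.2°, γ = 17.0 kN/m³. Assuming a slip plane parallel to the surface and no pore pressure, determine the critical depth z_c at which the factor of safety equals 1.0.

Setting FS = 1.00 in FS = [c + γz cos²β tanφ] / [γz sinβ cosβ] and solving for z:
z = c / [γ cosβ (FS·sinβ − cosβ·tanφ)]
  = 9.2 / [17.0·cos21.8°·(1.00·sin21.8° − cos21.8°·tan20.2°)]
  = 9.2 / [17.0·0.9285·(1.00·0.3714 − 0.9285·0.3679)]
  = 9.2 / 0.4696 = 19.591 m

z_c = 19.59 m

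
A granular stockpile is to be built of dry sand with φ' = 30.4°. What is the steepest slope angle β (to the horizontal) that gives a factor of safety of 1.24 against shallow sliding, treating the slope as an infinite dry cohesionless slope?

β = 25.3°

For an infinite dry cohesionless slope FS = tanφ'/tanβ, so tanβ = tanφ' / FS.
tanβ = tan30.4° / 1.24 = 0.5867 / 1.24 = 0.4731
β = arctan(0.4731) = 25.32°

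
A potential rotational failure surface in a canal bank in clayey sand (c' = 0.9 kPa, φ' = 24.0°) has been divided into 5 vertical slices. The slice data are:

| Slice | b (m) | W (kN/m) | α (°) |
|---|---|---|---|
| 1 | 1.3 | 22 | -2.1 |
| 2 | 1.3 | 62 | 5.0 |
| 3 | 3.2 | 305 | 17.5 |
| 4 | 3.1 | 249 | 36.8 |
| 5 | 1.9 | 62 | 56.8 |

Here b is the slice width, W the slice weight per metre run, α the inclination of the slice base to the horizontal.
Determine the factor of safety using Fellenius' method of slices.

FS = 0.95

Ordinary method of slices: FS = Σ[c'·Δl_i + (W_i cosα_i)·tanφ'] / Σ W_i sinα_i, with Δl_i = b_i / cosα_i.
Slice 1: Δl = 1.3/cos(-2.1°) = 1.301 m; N'_1 = 22·cos(-2.1°) = 22.0; c'Δl = 1.17; W sinα = -0.8
Slice 2: Δl = 1.3/cos5.0° = 1.305 m; N'_2 = 62·cos5.0° = 61.8; c'Δl = 1.17; W sinα = 5.4
Slice 3: Δl = 3.2/cos17.5° = 3.355 m; N'_3 = 305·cos17.5° = 290.9; c'Δl = 3.02; W sinα = 91.7
Slice 4: Δl = 3.1/cos36.8° = 3.871 m; N'_4 = 249·cos36.8° = 199.4; c'Δl = 3.48; W sinα = 149.2
Slice 5: Δl = 1.9/cos56.8° = 3.470 m; N'_5 = 62·cos56.8° = 33.9; c'Δl = 3.12; W sinα = 51.9
Σc'Δl = 12.0 kN/m; ΣN' = 608.0 kN/m; ΣW sinα = 297.3 kN/m
Resisting = 12.0 + 608.0·tan24.0° = 12.0 + 270.7 = 282.7 kN/m
FS = 282.7 / 297.3 = 0.951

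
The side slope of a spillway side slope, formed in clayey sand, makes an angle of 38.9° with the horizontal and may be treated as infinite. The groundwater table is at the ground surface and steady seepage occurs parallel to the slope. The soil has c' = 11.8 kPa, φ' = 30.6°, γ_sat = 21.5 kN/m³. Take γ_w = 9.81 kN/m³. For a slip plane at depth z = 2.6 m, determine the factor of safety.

FS = 0.83

With seepage parallel to the slope and the water table at the surface, the effective normal stress on the slip plane uses the buoyant unit weight γ' = γ_sat − γ_w while the driving shear stress uses γ_sat:
FS = [c' + γ' z cos²β tanφ'] / [γ_sat z sinβ cosβ]
γ' = 21.5 − 9.81 = 11.69 kN/m³
Numerator = 11.8 + 11.69·2.6·cos²38.9°·tan30.6° = 11.8 + 11.69·2.6·0.6057·0.5914 = 22.687 kPa
Denominator = 21.5·2.6·sin38.9°·cos38.9° = 21.5·2.6·0.6280·0.7782 = 27.319 kPa
FS = 22.687 / 27.319 = 0.830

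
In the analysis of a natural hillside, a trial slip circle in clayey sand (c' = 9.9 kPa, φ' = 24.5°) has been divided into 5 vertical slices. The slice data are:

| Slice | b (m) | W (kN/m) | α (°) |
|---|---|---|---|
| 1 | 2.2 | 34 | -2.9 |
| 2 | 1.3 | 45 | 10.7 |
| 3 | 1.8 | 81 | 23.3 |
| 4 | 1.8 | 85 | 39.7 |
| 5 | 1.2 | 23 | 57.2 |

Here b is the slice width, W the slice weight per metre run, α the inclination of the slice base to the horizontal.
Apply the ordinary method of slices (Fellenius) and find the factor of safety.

FS = 1.82

Ordinary method of slices: FS = Σ[c'·Δl_i + (W_i cosα_i)·tanφ'] / Σ W_i sinα_i, with Δl_i = b_i / cosα_i.
Slice 1: Δl = 2.2/cos(-2.9°) = 2.203 m; N'_1 = 34·cos(-2.9°) = 34.0; c'Δl = 21.81; W sinα = -1.7
Slice 2: Δl = 1.3/cos10.7° = 1.323 m; N'_2 = 45·cos10.7° = 44.2; c'Δl = 13.10; W sinα = 8.4
Slice 3: Δl = 1.8/cos23.3° = 1.960 m; N'_3 = 81·cos23.3° = 74.4; c'Δl = 19.40; W sinα = 32.0
Slice 4: Δl = 1.8/cos39.7° = 2.339 m; N'_4 = 85·cos39.7° = 65.4; c'Δl = 23.16; W sinα = 54.3
Slice 5: Δl = 1.2/cos57.2° = 2.215 m; N'_5 = 23·cos57.2° = 12.5; c'Δl = 21.93; W sinα = 19.3
Σc'Δl = 99.4 kN/m; ΣN' = 230.4 kN/m; ΣW sinα = 112.3 kN/m
Resisting = 99.4 + 230.4·tan24.5° = 99.4 + 105.0 = 204.4 kN/m
FS = 204.4 / 112.3 = 1.820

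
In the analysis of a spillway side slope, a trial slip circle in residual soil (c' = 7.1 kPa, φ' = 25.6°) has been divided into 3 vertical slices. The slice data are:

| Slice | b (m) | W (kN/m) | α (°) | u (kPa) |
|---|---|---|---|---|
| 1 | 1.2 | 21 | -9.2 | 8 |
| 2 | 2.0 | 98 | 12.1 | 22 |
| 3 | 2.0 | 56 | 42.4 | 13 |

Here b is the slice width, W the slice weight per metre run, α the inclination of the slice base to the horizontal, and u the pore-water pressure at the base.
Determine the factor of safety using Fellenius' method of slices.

FS = 1.36

Ordinary method of slices: FS = Σ[c'·Δl_i + (W_i cosα_i − u_i·Δl_i)·tanφ'] / Σ W_i sinα_i, with Δl_i = b_i / cosα_i.
Slice 1: Δl = 1.2/cos(-9.2°) = 1.216 m; N'_1 = 21·cos(-9.2°) − 8·1.216 = 11.0; c'Δl = 8.63; W sinα = -3.4
Slice 2: Δl = 2.0/cos12.1° = 2.045 m; N'_2 = 98·cos12.1° − 22·2.045 = 50.8; c'Δl = 14.52; W sinα = 20.5
Slice 3: Δl = 2.0/cos42.4° = 2.708 m; N'_3 = 56·cos42.4° − 13·2.708 = 6.1; c'Δl = 19.23; W sinα = 37.8
Σc'Δl = 42.4 kN/m; ΣN' = 68.0 kN/m; ΣW sinα = 54.9 kN/m
Resisting = 42.4 + 68.0·tan25.6° = 42.4 + 32.6 = 75.0 kN/m
FS = 75.0 / 54.9 = 1.364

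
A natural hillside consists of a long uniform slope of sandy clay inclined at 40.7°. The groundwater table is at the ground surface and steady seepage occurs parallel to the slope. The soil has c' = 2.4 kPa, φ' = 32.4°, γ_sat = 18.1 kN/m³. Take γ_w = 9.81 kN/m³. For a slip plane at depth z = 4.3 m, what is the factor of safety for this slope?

With seepage parallel to the slope and the water table at the surface, the effective normal stress on the slip plane uses the buoyant unit weight γ' = γ_sat − γ_w while the driving shear stress uses γ_sat:
FS = [c' + γ' z cos²β tanφ'] / [γ_sat z sinβ cosβ]
γ' = 18.1 − 9.81 = 8.29 kN/m³
Numerator = 2.4 + 8.29·4.3·cos²40.7°·tan32.4° = 2.4 + 8.29·4.3·0.5748·0.6346 = 15.403 kPa
Denominator = 18.1·4.3·sin40.7°·cos40.7° = 18.1·4.3·0.6521·0.7581 = 38.477 kPa
FS = 15.403 / 38.477 = 0.400

FS = 0.40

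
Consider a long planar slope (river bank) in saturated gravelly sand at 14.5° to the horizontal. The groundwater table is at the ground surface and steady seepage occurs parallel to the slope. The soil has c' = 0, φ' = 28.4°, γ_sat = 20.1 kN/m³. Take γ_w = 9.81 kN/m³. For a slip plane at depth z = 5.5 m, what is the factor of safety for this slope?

With seepage parallel to the slope and the water table at the surface, the effective normal stress on the slip plane uses the buoyant unit weight γ' = γ_sat − γ_w while the driving shear stress uses γ_sat:
FS = [c' + γ' z cos²β tanφ'] / [γ_sat z sinβ cosβ]
(For c' = 0 this reduces to FS = (γ'/γ_sat)·tanφ'/tanβ.)
γ' = 20.1 − 9.81 = 10.29 kN/m³
Numerator = 0.0 + 10.29·5.5·cos²14.5°·tan28.4° = 0.0 + 10.29·5.5·0.9373·0.5407 = 28.682 kPa
Denominator = 20.1·5.5·sin14.5°·cos14.5° = 20.1·5.5·0.2504·0.9681 = 26.798 kPa
FS = 28.682 / 26.798 = 1.070

FS = 1.07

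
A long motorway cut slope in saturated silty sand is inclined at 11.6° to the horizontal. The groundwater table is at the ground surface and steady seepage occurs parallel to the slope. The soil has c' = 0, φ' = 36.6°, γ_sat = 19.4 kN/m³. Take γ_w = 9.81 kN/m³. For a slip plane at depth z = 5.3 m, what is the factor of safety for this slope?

FS = 1.79

With seepage parallel to the slope and the water table at the surface, the effective normal stress on the slip plane uses the buoyant unit weight γ' = γ_sat − γ_w while the driving shear stress uses γ_sat:
FS = [c' + γ' z cos²β tanφ'] / [γ_sat z sinβ cosβ]
(For c' = 0 this reduces to FS = (γ'/γ_sat)·tanφ'/tanβ.)
γ' = 19.4 − 9.81 = 9.59 kN/m³
Numerator = 0.0 + 9.59·5.3·cos²11.6°·tan36.6° = 0.0 + 9.59·5.3·0.9596·0.7427 = 36.221 kPa
Denominator = 19.4·5.3·sin11.6°·cos11.6° = 19.4·5.3·0.2011·0.9796 = 20.253 kPa
FS = 36.221 / 20.253 = 1.788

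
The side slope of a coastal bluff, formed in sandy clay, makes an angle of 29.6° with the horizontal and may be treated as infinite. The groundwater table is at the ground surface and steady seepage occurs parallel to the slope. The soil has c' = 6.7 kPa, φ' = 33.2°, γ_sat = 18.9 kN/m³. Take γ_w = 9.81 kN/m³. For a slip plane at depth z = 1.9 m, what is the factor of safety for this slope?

With seepage parallel to the slope and the water table at the surface, the effective normal stress on the slip plane uses the buoyant unit weight γ' = γ_sat − γ_w while the driving shear stress uses γ_sat:
FS = [c' + γ' z cos²β tanφ'] / [γ_sat z sinβ cosβ]
γ' = 18.9 − 9.81 = 9.09 kN/m³
Numerator = 6.7 + 9.09·1.9·cos²29.6°·tan33.2° = 6.7 + 9.09·1.9·0.7560·0.6544 = 15.244 kPa
Denominator = 18.9·1.9·sin29.6°·cos29.6° = 18.9·1.9·0.4939·0.8695 = 15.423 kPa
FS = 15.244 / 15.423 = 0.988

FS = 0.99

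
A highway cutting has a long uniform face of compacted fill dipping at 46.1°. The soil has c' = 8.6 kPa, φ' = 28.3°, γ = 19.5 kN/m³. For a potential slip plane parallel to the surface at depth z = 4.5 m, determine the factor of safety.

For an infinite slope with a slip plane parallel to the surface (no pore pressure): FS = [c' + γz cos²β tanφ'] / [γz sinβ cosβ].
γz = 19.5·4.5 = 87.75 kN/m²
Numerator = 8.6 + 87.75·cos²46.1°·tan28.3° = 8.6 + 87.75·0.4808·0.5384 = 31.317 kPa
Denominator = 87.75·sin46.1°·cos46.1° = 87.75·0.7206·0.6934 = 43.843 kPa
FS = 31.317 / 43.843 = 0.714

FS = 0.71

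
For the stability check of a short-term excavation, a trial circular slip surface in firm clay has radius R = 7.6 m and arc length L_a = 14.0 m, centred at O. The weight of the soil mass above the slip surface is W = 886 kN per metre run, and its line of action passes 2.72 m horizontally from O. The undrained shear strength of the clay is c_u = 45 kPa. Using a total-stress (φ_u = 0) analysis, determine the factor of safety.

Taking moments about the centre O, the resisting moment is provided by the undrained shear strength acting along the arc:
M_R = c_u·L_a·R = 45·14.00·7.6 = 4788.0 kN·m/m
M_D = W·d = 886·2.72 = 2409.9 kN·m/m
FS = M_R / M_D = 4788.0 / 2409.9 = 1.987

FS = 1.99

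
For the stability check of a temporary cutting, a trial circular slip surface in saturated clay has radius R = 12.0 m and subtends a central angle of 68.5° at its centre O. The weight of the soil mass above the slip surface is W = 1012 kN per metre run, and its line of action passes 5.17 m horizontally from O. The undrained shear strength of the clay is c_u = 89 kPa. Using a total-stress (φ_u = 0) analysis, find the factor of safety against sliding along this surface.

Taking moments about the centre O, the resisting moment is provided by the undrained shear strength acting along the arc:
Arc length L_a = R·θ = 12.0·(68.5°·π/180) = 12.0·1.1956 = 14.35 m
M_R = c_u·L_a·R = 89·14.35·12.0 = 15322.2 kN·m/m
M_D = W·d = 1012·5.17 = 5232.0 kN·m/m
FS = M_R / M_D = 15322.2 / 5232.0 = 2.929

FS = 2.93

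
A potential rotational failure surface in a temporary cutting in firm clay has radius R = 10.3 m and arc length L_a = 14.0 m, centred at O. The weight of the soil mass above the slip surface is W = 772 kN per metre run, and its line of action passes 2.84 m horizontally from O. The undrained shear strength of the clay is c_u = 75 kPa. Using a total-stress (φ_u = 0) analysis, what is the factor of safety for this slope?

FS = 4.93

Taking moments about the centre O, the resisting moment is provided by the undrained shear strength acting along the arc:
M_R = c_u·L_a·R = 75·14.00·10.3 = 10815.0 kN·m/m
M_D = W·d = 772·2.84 = 2192.5 kN·m/m
FS = M_R / M_D = 10815.0 / 2192.5 = 4.933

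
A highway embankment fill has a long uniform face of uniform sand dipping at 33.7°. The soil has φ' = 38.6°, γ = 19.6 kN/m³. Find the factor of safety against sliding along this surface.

For a dry cohesionless infinite slope the factor of safety is FS = tanφ' / tanβ.
FS = tan38.6° / tan33.7° = 0.7983 / 0.6669 = 1.197

FS = 1.20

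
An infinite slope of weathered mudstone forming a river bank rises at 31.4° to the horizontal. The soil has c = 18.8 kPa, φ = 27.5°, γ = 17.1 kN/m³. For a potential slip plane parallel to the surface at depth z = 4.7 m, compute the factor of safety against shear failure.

For an infinite slope with a slip plane parallel to the surface (no pore pressure): FS = [c + γz cos²β tanφ] / [γz sinβ cosβ].
γz = 17.1·4.7 = 80.37 kN/m²
Numerator = 18.8 + 80.37·cos²31.4°·tan27.5° = 18.8 + 80.37·0.7285·0.5206 = 49.281 kPa
Denominator = 80.37·sin31.4°·cos31.4° = 80.37·0.5210·0.8536 = 35.741 kPa
FS = 49.281 / 35.741 = 1.379

FS = 1.38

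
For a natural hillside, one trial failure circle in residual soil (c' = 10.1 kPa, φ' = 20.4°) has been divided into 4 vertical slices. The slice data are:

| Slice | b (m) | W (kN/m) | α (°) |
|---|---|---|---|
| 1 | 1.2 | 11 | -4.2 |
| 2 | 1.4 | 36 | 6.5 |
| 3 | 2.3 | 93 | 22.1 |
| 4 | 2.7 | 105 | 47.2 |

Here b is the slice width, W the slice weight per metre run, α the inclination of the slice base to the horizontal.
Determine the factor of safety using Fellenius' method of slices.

Ordinary method of slices: FS = Σ[c'·Δl_i + (W_i cosα_i)·tanφ'] / Σ W_i sinα_i, with Δl_i = b_i / cosα_i.
Slice 1: Δl = 1.2/cos(-4.2°) = 1.203 m; N'_1 = 11·cos(-4.2°) = 11.0; c'Δl = 12.15; W sinα = -0.8
Slice 2: Δl = 1.4/cos6.5° = 1.409 m; N'_2 = 36·cos6.5° = 35.8; c'Δl = 14.23; W sinα = 4.1
Slice 3: Δl = 2.3/cos22.1° = 2.482 m; N'_3 = 93·cos22.1° = 86.2; c'Δl = 25.07; W sinα = 35.0
Slice 4: Δl = 2.7/cos47.2° = 3.974 m; N'_4 = 105·cos47.2° = 71.3; c'Δl = 40.14; W sinα = 77.0
Σc'Δl = 91.6 kN/m; ΣN' = 204.2 kN/m; ΣW sinα = 115.3 kN/m
Resisting = 91.6 + 204.2·tan20.4° = 91.6 + 76.0 = 167.6 kN/m
FS = 167.6 / 115.3 = 1.453

FS = 1.45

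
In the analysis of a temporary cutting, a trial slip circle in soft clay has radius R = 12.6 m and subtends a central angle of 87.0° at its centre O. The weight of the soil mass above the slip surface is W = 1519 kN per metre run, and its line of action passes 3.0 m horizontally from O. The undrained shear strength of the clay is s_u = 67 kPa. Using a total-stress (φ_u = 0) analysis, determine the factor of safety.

Taking moments about the centre O, the resisting moment is provided by the undrained shear strength acting along the arc:
Arc length L_a = R·θ = 12.6·(87.0°·π/180) = 12.6·1.5184 = 19.13 m
M_R = s_u·L_a·R = 67·19.13·12.6 = 16151.5 kN·m/m
M_D = W·d = 1519·3.0 = 4557.0 kN·m/m
FS = M_R / M_D = 16151.5 / 4557.0 = 3.544

FS = 3.54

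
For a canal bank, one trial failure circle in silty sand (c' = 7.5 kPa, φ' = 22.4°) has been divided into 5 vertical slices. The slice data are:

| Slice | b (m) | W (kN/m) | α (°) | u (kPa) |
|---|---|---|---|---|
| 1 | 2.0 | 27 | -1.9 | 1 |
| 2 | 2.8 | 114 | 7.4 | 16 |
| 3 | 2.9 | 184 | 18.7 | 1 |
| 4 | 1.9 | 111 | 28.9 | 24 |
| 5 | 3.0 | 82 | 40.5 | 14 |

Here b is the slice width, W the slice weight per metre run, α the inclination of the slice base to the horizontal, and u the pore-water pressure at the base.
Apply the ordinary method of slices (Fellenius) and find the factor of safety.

FS = 1.31

Ordinary method of slices: FS = Σ[c'·Δl_i + (W_i cosα_i − u_i·Δl_i)·tanφ'] / Σ W_i sinα_i, with Δl_i = b_i / cosα_i.
Slice 1: Δl = 2.0/cos(-1.9°) = 2.001 m; N'_1 = 27·cos(-1.9°) − 1·2.001 = 25.0; c'Δl = 15.01; W sinα = -0.9
Slice 2: Δl = 2.8/cos7.4° = 2.824 m; N'_2 = 114·cos7.4° − 16·2.824 = 67.9; c'Δl = 21.18; W sinα = 14.7
Slice 3: Δl = 2.9/cos18.7° = 3.062 m; N'_3 = 184·cos18.7° − 1·3.062 = 171.2; c'Δl = 22.96; W sinα = 59.0
Slice 4: Δl = 1.9/cos28.9° = 2.170 m; N'_4 = 111·cos28.9° − 24·2.170 = 45.1; c'Δl = 16.28; W sinα = 53.6
Slice 5: Δl = 3.0/cos40.5° = 3.945 m; N'_5 = 82·cos40.5° − 14·3.945 = 7.1; c'Δl = 29.59; W sinα = 53.3
Σc'Δl = 105.0 kN/m; ΣN' = 316.3 kN/m; ΣW sinα = 179.7 kN/m
Resisting = 105.0 + 316.3·tan22.4° = 105.0 + 130.4 = 235.4 kN/m
FS = 235.4 / 179.7 = 1.310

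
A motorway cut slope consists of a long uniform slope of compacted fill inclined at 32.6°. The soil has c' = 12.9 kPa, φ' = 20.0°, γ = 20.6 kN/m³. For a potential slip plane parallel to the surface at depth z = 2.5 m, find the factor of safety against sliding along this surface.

FS = 1.12

For an infinite slope with a slip plane parallel to the surface (no pore pressure): FS = [c' + γz cos²β tanφ'] / [γz sinβ cosβ].
γz = 20.6·2.5 = 51.50 kN/m²
Numerator = 12.9 + 51.50·cos²32.6°·tan20.0° = 12.9 + 51.50·0.7097·0.3640 = 26.203 kPa
Denominator = 51.50·sin32.6°·cos32.6° = 51.50·0.5388·0.8425 = 23.375 kPa
FS = 26.203 / 23.375 = 1.121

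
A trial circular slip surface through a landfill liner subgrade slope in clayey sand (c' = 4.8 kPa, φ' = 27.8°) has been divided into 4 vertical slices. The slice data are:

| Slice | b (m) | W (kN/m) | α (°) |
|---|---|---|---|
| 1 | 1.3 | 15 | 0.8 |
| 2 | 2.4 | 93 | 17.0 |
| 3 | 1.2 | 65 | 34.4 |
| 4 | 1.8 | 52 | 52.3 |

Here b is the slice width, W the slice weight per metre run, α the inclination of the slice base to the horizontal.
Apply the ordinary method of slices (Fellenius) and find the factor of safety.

Ordinary method of slices: FS = Σ[c'·Δl_i + (W_i cosα_i)·tanφ'] / Σ W_i sinα_i, with Δl_i = b_i / cosα_i.
Slice 1: Δl = 1.3/cos0.8° = 1.300 m; N'_1 = 15·cos0.8° = 15.0; c'Δl = 6.24; W sinα = 0.2
Slice 2: Δl = 2.4/cos17.0° = 2.510 m; N'_2 = 93·cos17.0° = 88.9; c'Δl = 12.05; W sinα = 27.2
Slice 3: Δl = 1.2/cos34.4° = 1.454 m; N'_3 = 65·cos34.4° = 53.6; c'Δl = 6.98; W sinα = 36.7
Slice 4: Δl = 1.8/cos52.3° = 2.943 m; N'_4 = 52·cos52.3° = 31.8; c'Δl = 14.13; W sinα = 41.1
Σc'Δl = 39.4 kN/m; ΣN' = 189.4 kN/m; ΣW sinα = 105.3 kN/m
Resisting = 39.4 + 189.4·tan27.8° = 39.4 + 99.8 = 139.2 kN/m
FS = 139.2 / 105.3 = 1.323

FS = 1.32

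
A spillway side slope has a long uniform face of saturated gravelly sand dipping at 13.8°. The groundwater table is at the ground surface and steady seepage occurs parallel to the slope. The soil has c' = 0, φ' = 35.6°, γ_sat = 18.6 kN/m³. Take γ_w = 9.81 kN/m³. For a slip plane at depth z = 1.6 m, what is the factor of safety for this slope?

FS = 1.38

With seepage parallel to the slope and the water table at the surface, the effective normal stress on the slip plane uses the buoyant unit weight γ' = γ_sat − γ_w while the driving shear stress uses γ_sat:
FS = [c' + γ' z cos²β tanφ'] / [γ_sat z sinβ cosβ]
(For c' = 0 this reduces to FS = (γ'/γ_sat)·tanφ'/tanβ.)
γ' = 18.6 − 9.81 = 8.79 kN/m³
Numerator = 0.0 + 8.79·1.6·cos²13.8°·tan35.6° = 0.0 + 8.79·1.6·0.9431·0.7159 = 9.496 kPa
Denominator = 18.6·1.6·sin13.8°·cos13.8° = 18.6·1.6·0.2385·0.9711 = 6.894 kPa
FS = 9.496 / 6.894 = 1.377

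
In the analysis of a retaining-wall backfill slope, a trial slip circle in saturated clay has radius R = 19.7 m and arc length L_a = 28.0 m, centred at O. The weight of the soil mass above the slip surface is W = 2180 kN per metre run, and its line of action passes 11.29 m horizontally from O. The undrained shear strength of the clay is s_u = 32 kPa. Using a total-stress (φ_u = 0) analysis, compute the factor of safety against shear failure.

Taking moments about the centre O, the resisting moment is provided by the undrained shear strength acting along the arc:
M_R = s_u·L_a·R = 32·28.00·19.7 = 17651.2 kN·m/m
M_D = W·d = 2180·11.29 = 24612.2 kN·m/m
FS = M_R / M_D = 17651.2 / 24612.2 = 0.717

FS = 0.72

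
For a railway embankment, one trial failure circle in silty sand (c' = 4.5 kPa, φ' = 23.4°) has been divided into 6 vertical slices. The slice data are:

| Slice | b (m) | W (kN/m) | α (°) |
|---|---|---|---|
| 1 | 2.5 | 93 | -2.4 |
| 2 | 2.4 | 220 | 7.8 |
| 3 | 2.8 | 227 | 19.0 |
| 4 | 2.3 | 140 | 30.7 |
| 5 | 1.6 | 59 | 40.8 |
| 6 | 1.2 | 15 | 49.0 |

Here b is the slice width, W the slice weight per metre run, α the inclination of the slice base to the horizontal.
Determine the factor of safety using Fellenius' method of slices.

FS = 1.67

Ordinary method of slices: FS = Σ[c'·Δl_i + (W_i cosα_i)·tanφ'] / Σ W_i sinα_i, with Δl_i = b_i / cosα_i.
Slice 1: Δl = 2.5/cos(-2.4°) = 2.502 m; N'_1 = 93·cos(-2.4°) = 92.9; c'Δl = 11.26; W sinα = -3.9
Slice 2: Δl = 2.4/cos7.8° = 2.422 m; N'_2 = 220·cos7.8° = 218.0; c'Δl = 10.90; W sinα = 29.9
Slice 3: Δl = 2.8/cos19.0° = 2.961 m; N'_3 = 227·cos19.0° = 214.6; c'Δl = 13.33; W sinα = 73.9
Slice 4: Δl = 2.3/cos30.7° = 2.675 m; N'_4 = 140·cos30.7° = 120.4; c'Δl = 12.04; W sinα = 71.5
Slice 5: Δl = 1.6/cos40.8° = 2.114 m; N'_5 = 59·cos40.8° = 44.7; c'Δl = 9.51; W sinα = 38.6
Slice 6: Δl = 1.2/cos49.0° = 1.829 m; N'_6 = 15·cos49.0° = 9.8; c'Δl = 8.23; W sinα = 11.3
Σc'Δl = 65.3 kN/m; ΣN' = 700.4 kN/m; ΣW sinα = 221.2 kN/m
Resisting = 65.3 + 700.4·tan23.4° = 65.3 + 303.1 = 368.4 kN/m
FS = 368.4 / 221.2 = 1.665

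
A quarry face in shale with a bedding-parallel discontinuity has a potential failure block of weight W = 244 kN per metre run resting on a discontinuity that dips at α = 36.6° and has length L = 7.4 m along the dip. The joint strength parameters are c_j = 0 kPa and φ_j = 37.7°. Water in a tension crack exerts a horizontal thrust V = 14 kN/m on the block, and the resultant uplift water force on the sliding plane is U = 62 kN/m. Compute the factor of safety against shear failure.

Resolving the block weight along and normal to the plane and applying the Mohr–Coulomb strength on the joint:
N' = W cosα − U − V sinα = 244·cos36.6° − 62 − 14·sin36.6° = 125.5 kN/m
Driving force T = W sinα + V cosα = 244·sin36.6° + 14·cos36.6° = 156.7 kN/m
Resisting force R = c_j·L + N'·tanφ_j = 0·7.4 + 125.5·tan37.7° = 0.0 + 97.0 = 97.0 kN/m
FS = R / T = 97.0 / 156.7 = 0.619

FS = 0.62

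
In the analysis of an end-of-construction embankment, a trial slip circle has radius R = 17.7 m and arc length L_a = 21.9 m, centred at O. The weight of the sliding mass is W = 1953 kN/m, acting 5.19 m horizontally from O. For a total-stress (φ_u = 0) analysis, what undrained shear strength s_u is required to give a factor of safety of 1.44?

s_u = 37.7 kPa

FS = s_u·L_a·R / (W·d), so s_u = FS·W·d / (L_a·R).
s_u = 1.44·1953·5.19 / (21.90·17.7) = 14595.9 / 387.63 = 37.65 kPa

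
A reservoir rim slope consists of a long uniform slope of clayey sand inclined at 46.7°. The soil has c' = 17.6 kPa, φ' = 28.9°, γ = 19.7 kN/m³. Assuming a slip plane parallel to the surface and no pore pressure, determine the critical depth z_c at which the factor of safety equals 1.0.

z_c = 3.73 m

Setting FS = 1.00 in FS = [c' + γz cos²β tanφ'] / [γz sinβ cosβ] and solving for z:
z = c' / [γ cosβ (FS·sinβ − cosβ·tanφ')]
  = 17.6 / [19.7·cos46.7°·(1.00·sin46.7° − cos46.7°·tan28.9°)]
  = 17.6 / [19.7·0.6858·(1.00·0.7278 − 0.6858·0.5520)]
  = 17.6 / 4.7176 = 3.731 m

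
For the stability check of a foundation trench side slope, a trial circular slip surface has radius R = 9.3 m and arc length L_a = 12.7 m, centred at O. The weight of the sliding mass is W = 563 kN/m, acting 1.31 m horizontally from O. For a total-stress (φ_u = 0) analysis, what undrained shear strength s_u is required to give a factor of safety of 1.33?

FS = s_u·L_a·R / (W·d), so s_u = FS·W·d / (L_a·R).
s_u = 1.33·563·1.31 / (12.70·9.3) = 980.9 / 118.11 = 8.31 kPa

s_u = 8.3 kPa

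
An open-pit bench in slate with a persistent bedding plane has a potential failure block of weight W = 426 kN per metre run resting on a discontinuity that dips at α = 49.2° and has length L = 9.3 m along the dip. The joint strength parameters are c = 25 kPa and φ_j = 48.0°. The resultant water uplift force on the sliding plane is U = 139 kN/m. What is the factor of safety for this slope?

FS = 1.20

Resolving the block weight along and normal to the plane and applying the Mohr–Coulomb strength on the joint:
N' = W cosα − U = 426·cos49.2° − 139 = 139.4 kN/m
Driving force T = W sinα = 426·sin49.2° = 322.5 kN/m
Resisting force R = c·L + N'·tanφ_j = 25·9.3 + 139.4·tan48.0° = 232.5 + 154.8 = 387.3 kN/m
FS = R / T = 387.3 / 322.5 = 1.201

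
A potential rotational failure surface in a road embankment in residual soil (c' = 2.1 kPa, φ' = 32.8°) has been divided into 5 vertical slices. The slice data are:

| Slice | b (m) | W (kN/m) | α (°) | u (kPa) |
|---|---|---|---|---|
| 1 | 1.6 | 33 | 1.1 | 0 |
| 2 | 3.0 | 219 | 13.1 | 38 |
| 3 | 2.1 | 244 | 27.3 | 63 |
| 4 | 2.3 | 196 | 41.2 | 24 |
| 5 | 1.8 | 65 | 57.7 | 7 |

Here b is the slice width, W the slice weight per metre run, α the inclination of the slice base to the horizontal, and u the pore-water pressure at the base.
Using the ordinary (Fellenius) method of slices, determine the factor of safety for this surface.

FS = 0.61

Ordinary method of slices: FS = Σ[c'·Δl_i + (W_i cosα_i − u_i·Δl_i)·tanφ'] / Σ W_i sinα_i, with Δl_i = b_i / cosα_i.
Slice 1: Δl = 1.6/cos1.1° = 1.600 m; N'_1 = 33·cos1.1° − 0·1.600 = 33.0; c'Δl = 3.36; W sinα = 0.6
Slice 2: Δl = 3.0/cos13.1° = 3.080 m; N'_2 = 219·cos13.1° − 38·3.080 = 96.3; c'Δl = 6.47; W sinα = 49.6
Slice 3: Δl = 2.1/cos27.3° = 2.363 m; N'_3 = 244·cos27.3° − 63·2.363 = 67.9; c'Δl = 4.96; W sinα = 111.9
Slice 4: Δl = 2.3/cos41.2° = 3.057 m; N'_4 = 196·cos41.2° − 24·3.057 = 74.1; c'Δl = 6.42; W sinα = 129.1
Slice 5: Δl = 1.8/cos57.7° = 3.369 m; N'_5 = 65·cos57.7° − 7·3.369 = 11.2; c'Δl = 7.07; W sinα = 54.9
Σc'Δl = 28.3 kN/m; ΣN' = 282.5 kN/m; ΣW sinα = 346.2 kN/m
Resisting = 28.3 + 282.5·tan32.8° = 28.3 + 182.0 = 210.3 kN/m
FS = 210.3 / 346.2 = 0.607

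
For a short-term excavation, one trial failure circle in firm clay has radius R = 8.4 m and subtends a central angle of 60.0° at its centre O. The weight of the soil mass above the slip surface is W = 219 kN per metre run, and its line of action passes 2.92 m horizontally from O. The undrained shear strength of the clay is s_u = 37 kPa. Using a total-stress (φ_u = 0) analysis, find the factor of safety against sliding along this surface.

Taking moments about the centre O, the resisting moment is provided by the undrained shear strength acting along the arc:
Arc length L_a = R·θ = 8.4·(60.0°·π/180) = 8.4·1.0472 = 8.80 m
M_R = s_u·L_a·R = 37·8.80·8.4 = 2733.9 kN·m/m
M_D = W·d = 219·2.92 = 639.5 kN·m/m
FS = M_R / M_D = 2733.9 / 639.5 = 4.275

FS = 4.28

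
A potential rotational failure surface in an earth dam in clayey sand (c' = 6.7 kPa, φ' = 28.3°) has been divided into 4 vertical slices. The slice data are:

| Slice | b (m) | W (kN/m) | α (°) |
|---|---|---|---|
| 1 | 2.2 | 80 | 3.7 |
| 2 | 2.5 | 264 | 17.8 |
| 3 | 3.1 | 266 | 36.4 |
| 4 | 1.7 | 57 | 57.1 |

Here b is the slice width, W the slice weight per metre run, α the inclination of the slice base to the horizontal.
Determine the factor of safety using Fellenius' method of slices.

Ordinary method of slices: FS = Σ[c'·Δl_i + (W_i cosα_i)·tanφ'] / Σ W_i sinα_i, with Δl_i = b_i / cosα_i.
Slice 1: Δl = 2.2/cos3.7° = 2.205 m; N'_1 = 80·cos3.7° = 79.8; c'Δl = 14.77; W sinα = 5.2
Slice 2: Δl = 2.5/cos17.8° = 2.626 m; N'_2 = 264·cos17.8° = 251.4; c'Δl = 17.59; W sinα = 80.7
Slice 3: Δl = 3.1/cos36.4° = 3.851 m; N'_3 = 266·cos36.4° = 214.1; c'Δl = 25.80; W sinα = 157.8
Slice 4: Δl = 1.7/cos57.1° = 3.130 m; N'_4 = 57·cos57.1° = 31.0; c'Δl = 20.97; W sinα = 47.9
Σc'Δl = 79.1 kN/m; ΣN' = 576.3 kN/m; ΣW sinα = 291.6 kN/m
Resisting = 79.1 + 576.3·tan28.3° = 79.1 + 310.3 = 389.4 kN/m
FS = 389.4 / 291.6 = 1.336

FS = 1.34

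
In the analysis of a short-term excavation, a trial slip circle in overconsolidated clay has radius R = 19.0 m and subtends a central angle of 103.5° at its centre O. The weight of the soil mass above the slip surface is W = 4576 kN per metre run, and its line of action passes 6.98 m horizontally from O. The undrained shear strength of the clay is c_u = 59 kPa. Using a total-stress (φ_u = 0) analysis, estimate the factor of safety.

FS = 1.20

Taking moments about the centre O, the resisting moment is provided by the undrained shear strength acting along the arc:
Arc length L_a = R·θ = 19.0·(103.5°·π/180) = 19.0·1.8064 = 34.32 m
M_R = c_u·L_a·R = 59·34.32·19.0 = 38474.8 kN·m/m
M_D = W·d = 4576·6.98 = 31940.5 kN·m/m
FS = M_R / M_D = 38474.8 / 31940.5 = 1.205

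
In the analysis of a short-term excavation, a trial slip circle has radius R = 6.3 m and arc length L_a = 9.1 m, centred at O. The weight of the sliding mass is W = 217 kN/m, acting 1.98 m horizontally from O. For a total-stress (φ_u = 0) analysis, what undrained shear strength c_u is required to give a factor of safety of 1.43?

FS = c_u·L_a·R / (W·d), so c_u = FS·W·d / (L_a·R).
c_u = 1.43·217·1.98 / (9.10·6.3) = 614.4 / 57.33 = 10.72 kPa

c_u = 10.7 kPa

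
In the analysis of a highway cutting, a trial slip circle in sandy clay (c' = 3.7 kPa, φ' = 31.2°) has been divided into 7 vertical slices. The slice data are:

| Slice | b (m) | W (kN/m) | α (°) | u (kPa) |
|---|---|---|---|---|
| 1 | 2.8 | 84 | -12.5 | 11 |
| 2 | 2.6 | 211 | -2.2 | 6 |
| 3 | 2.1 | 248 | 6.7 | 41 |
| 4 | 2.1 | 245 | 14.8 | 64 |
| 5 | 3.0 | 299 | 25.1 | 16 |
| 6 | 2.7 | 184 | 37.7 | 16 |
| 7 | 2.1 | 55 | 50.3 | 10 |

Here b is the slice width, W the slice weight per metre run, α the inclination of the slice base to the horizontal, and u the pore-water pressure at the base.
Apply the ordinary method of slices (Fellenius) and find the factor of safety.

FS = 1.63

Ordinary method of slices: FS = Σ[c'·Δl_i + (W_i cosα_i − u_i·Δl_i)·tanφ'] / Σ W_i sinα_i, with Δl_i = b_i / cosα_i.
Slice 1: Δl = 2.8/cos(-12.5°) = 2.868 m; N'_1 = 84·cos(-12.5°) − 11·2.868 = 50.5; c'Δl = 10.61; W sinα = -18.2
Slice 2: Δl = 2.6/cos(-2.2°) = 2.602 m; N'_2 = 211·cos(-2.2°) − 6·2.602 = 195.2; c'Δl = 9.63; W sinα = -8.1
Slice 3: Δl = 2.1/cos6.7° = 2.114 m; N'_3 = 248·cos6.7° − 41·2.114 = 159.6; c'Δl = 7.82; W sinα = 28.9
Slice 4: Δl = 2.1/cos14.8° = 2.172 m; N'_4 = 245·cos14.8° − 64·2.172 = 97.9; c'Δl = 8.04; W sinα = 62.6
Slice 5: Δl = 3.0/cos25.1° = 3.313 m; N'_5 = 299·cos25.1° − 16·3.313 = 217.8; c'Δl = 12.26; W sinα = 126.8
Slice 6: Δl = 2.7/cos37.7° = 3.412 m; N'_6 = 184·cos37.7° − 16·3.412 = 91.0; c'Δl = 12.63; W sinα = 112.5
Slice 7: Δl = 2.1/cos50.3° = 3.288 m; N'_7 = 55·cos50.3° − 10·3.288 = 2.3; c'Δl = 12.16; W sinα = 42.3
Σc'Δl = 73.1 kN/m; ΣN' = 814.2 kN/m; ΣW sinα = 346.9 kN/m
Resisting = 73.1 + 814.2·tan31.2° = 73.1 + 493.1 = 566.2 kN/m
FS = 566.2 / 346.9 = 1.632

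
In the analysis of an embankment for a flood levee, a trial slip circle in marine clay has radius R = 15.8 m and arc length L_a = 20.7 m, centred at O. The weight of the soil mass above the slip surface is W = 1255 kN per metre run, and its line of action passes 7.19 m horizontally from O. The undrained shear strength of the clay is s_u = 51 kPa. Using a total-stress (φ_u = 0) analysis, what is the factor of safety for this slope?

FS = 1.85

Taking moments about the centre O, the resisting moment is provided by the undrained shear strength acting along the arc:
M_R = s_u·L_a·R = 51·20.70·15.8 = 16680.1 kN·m/m
M_D = W·d = 1255·7.19 = 9023.5 kN·m/m
FS = M_R / M_D = 16680.1 / 9023.5 = 1.849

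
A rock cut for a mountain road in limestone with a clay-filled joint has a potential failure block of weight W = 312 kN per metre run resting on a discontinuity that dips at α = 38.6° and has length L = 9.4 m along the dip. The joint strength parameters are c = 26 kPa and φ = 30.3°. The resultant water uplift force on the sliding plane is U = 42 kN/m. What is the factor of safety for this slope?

Resolving the block weight along and normal to the plane and applying the Mohr–Coulomb strength on the joint:
N' = W cosα − U = 312·cos38.6° − 42 = 201.8 kN/m
Driving force T = W sinα = 312·sin38.6° = 194.7 kN/m
Resisting force R = c·L + N'·tanφ = 26·9.4 + 201.8·tan30.3° = 244.4 + 117.9 = 362.3 kN/m
FS = R / T = 362.3 / 194.7 = 1.862

FS = 1.86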